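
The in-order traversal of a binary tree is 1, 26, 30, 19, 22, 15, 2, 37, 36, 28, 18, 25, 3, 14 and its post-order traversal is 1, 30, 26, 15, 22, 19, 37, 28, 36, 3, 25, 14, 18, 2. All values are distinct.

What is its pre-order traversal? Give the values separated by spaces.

The last element of post-order is the root; it splits in-order into left and right subtrees.
Root 2: left subtree has 6 nodes {1, 26, 30, 19, 22, 15}, right has 7 {37, 36, 28, 18, 25, 3, 14}.
  Root 19: left subtree has 3 nodes {1, 26, 30}, right has 2 {22, 15}.
    Root 26: left subtree has 1 node {1}, right has 1 {30}.
    Root 22: left subtree has 0 nodes { }, right has 1 {15}.
  Root 18: left subtree has 3 nodes {37, 36, 28}, right has 3 {25, 3, 14}.
    Root 36: left subtree has 1 node {37}, right has 1 {28}.
    Root 14: left subtree has 2 nodes {25, 3}, right has 0 { }.
      Root 25: left subtree has 0 nodes { }, right has 1 {3}.

2 19 26 1 30 22 15 18 36 37 28 14 25 3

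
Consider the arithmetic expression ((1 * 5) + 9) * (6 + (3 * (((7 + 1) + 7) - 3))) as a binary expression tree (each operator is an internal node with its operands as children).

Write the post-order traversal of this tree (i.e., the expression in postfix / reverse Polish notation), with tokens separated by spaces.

Post-order on an expression tree gives postfix notation: for each operator, emit left operand, right operand, then the operator.

1 5 * 9 + 6 3 7 1 + 7 + 3 - * + *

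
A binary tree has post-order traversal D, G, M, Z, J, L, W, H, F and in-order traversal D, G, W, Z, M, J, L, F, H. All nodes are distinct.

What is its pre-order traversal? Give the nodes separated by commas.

The last element of post-order is the root; it splits in-order into left and right subtrees.
Root F: left subtree has 7 nodes {D, G, W, Z, M, J, L}, right has 1 {H}.
  Root W: left subtree has 2 nodes {D, G}, right has 4 {Z, M, J, L}.
    Root G: left subtree has 1 node {D}, right has 0 { }.
    Root L: left subtree has 3 nodes {Z, M, J}, right has 0 { }.
      Root J: left subtree has 2 nodes {Z, M}, right has 0 { }.
        Root Z: left subtree has 0 nodes { }, right has 1 {M}.

F, W, G, D, L, J, Z, M, H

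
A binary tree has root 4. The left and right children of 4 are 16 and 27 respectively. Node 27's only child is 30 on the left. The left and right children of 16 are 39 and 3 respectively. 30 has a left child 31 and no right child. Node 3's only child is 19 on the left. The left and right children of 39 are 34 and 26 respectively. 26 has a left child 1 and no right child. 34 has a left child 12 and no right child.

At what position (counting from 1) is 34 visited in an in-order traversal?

2

In-order visits the left subtree, then the node, then the right subtree.
At 4: go left to 16.
  At 16: go left to 39.
    At 39: go left to 34.
      At 34: go left to 12.
        12 is a leaf — visit 12.
      Visit 34.
      At 34: no right child.
    Visit 39.
    At 39: go right to 26.
      At 26: go left to 1.
        1 is a leaf — visit 1.
      Visit 26.
      At 26: no right child.
  Visit 16.
  At 16: go right to 3.
    At 3: go left to 19.
      19 is a leaf — visit 19.
    Visit 3.
    At 3: no right child.
Visit 4.
At 4: go right to 27.
  At 27: go left to 30.
    At 30: go left to 31.
      31 is a leaf — visit 31.
    Visit 30.
    At 30: no right child.
  Visit 27.
  At 27: no right child.
Full in-order sequence: 12, 34, 39, 1, 26, 16, 19, 3, 4, 31, 30, 27.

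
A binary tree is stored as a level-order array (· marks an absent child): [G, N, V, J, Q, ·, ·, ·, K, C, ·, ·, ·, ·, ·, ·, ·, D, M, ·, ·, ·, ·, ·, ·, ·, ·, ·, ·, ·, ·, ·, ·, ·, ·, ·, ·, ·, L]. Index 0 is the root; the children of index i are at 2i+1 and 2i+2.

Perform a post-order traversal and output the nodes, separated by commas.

Post-order visits the left subtree, then the right subtree, then the node.
At G: go left to N.
  At N: go left to J.
    At J: no left child.
    At J: go right to K.
      At K: go left to D.
        D is a leaf — visit D.
      At K: go right to M.
        At M: no left child.
        At M: go right to L.
          L is a leaf — visit L.
        Visit M.
      Visit K.
    Visit J.
  At N: go right to Q.
    At Q: go left to C.
      C is a leaf — visit C.
    At Q: no right child.
    Visit Q.
  Visit N.
At G: go right to V.
  V is a leaf — visit V.
Visit G.

D, L, M, K, J, C, Q, N, V, G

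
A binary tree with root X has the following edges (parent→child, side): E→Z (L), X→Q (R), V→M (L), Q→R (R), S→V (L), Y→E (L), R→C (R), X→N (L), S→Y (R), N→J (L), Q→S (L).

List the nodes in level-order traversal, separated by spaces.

Level-order visits nodes level by level from the root, left to right within each level.
Level 0: X
Level 1: N, Q
Level 2: J, S, R
Level 3: V, Y, C
Level 4: M, E
Level 5: Z

X N Q J S R V Y C M E Z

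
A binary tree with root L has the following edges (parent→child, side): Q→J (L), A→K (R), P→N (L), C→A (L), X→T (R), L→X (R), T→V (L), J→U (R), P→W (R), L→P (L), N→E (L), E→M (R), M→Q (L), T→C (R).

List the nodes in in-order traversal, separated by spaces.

E J U Q M N P W L X V T A K C

In-order visits the left subtree, then the node, then the right subtree.
At L: go left to P.
  At P: go left to N.
    At N: go left to E.
      At E: no left child.
      Visit E.
      At E: go right to M.
        At M: go left to Q.
          At Q: go left to J.
            At J: no left child.
            Visit J.
            At J: go right to U.
              U is a leaf — visit U.
          Visit Q.
          At Q: no right child.
        Visit M.
        At M: no right child.
    Visit N.
    At N: no right child.
  Visit P.
  At P: go right to W.
    W is a leaf — visit W.
Visit L.
At L: go right to X.
  At X: no left child.
  Visit X.
  At X: go right to T.
    At T: go left to V.
      V is a leaf — visit V.
    Visit T.
    At T: go right to C.
      At C: go left to A.
        At A: no left child.
        Visit A.
        At A: go right to K.
          K is a leaf — visit K.
      Visit C.
      At C: no right child.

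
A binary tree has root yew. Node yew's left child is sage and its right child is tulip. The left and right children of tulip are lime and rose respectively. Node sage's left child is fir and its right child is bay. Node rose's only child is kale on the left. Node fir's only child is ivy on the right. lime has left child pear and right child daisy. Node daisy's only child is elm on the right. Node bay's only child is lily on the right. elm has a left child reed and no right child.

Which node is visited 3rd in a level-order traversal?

Level-order visits nodes level by level from the root, left to right within each level.
Level 0: yew
Level 1: sage, tulip
Level 2: fir, bay, lime, rose
Level 3: ivy, lily, pear, daisy, kale
Level 4: elm
Level 5: reed
Full level-order sequence: yew, sage, tulip, fir, bay, lime, rose, ivy, lily, pear, daisy, kale, elm, reed.

tulip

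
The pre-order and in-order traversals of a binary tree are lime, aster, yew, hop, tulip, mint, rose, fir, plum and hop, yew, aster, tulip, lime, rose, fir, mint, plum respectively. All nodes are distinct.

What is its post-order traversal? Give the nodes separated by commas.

hop, yew, tulip, aster, fir, rose, plum, mint, lime

The first element of pre-order is the root; it splits in-order into left and right subtrees.
Root lime: left subtree has 4 nodes {hop, yew, aster, tulip}, right has 4 {rose, fir, mint, plum}.
  Root aster: left subtree has 2 nodes {hop, yew}, right has 1 {tulip}.
    Root yew: left subtree has 1 node {hop}, right has 0 { }.
  Root mint: left subtree has 2 nodes {rose, fir}, right has 1 {plum}.
    Root rose: left subtree has 0 nodes { }, right has 1 {fir}.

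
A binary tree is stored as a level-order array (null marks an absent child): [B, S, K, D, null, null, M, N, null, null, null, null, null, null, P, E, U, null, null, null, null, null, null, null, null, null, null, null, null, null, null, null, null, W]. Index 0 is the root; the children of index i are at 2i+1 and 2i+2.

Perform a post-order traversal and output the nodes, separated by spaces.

E W U N D S P M K B

Post-order visits the left subtree, then the right subtree, then the node.
At B: go left to S.
  At S: go left to D.
    At D: go left to N.
      At N: go left to E.
        E is a leaf — visit E.
      At N: go right to U.
        At U: go left to W.
          W is a leaf — visit W.
        At U: no right child.
        Visit U.
      Visit N.
    At D: no right child.
    Visit D.
  At S: no right child.
  Visit S.
At B: go right to K.
  At K: no left child.
  At K: go right to M.
    At M: no left child.
    At M: go right to P.
      P is a leaf — visit P.
    Visit M.
  Visit K.
Visit B.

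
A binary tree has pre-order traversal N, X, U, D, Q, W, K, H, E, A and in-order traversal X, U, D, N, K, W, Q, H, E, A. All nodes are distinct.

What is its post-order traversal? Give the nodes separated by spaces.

The first element of pre-order is the root; it splits in-order into left and right subtrees.
Root N: left subtree has 3 nodes {X, U, D}, right has 6 {K, W, Q, H, E, A}.
  Root X: left subtree has 0 nodes { }, right has 2 {U, D}.
    Root U: left subtree has 0 nodes { }, right has 1 {D}.
  Root Q: left subtree has 2 nodes {K, W}, right has 3 {H, E, A}.
    Root W: left subtree has 1 node {K}, right has 0 { }.
    Root H: left subtree has 0 nodes { }, right has 2 {E, A}.
      Root E: left subtree has 0 nodes { }, right has 1 {A}.

D U X K W A E H Q N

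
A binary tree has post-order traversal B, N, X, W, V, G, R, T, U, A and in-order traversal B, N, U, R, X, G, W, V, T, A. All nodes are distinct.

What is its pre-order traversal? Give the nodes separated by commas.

A, U, N, B, T, R, G, X, V, W

The last element of post-order is the root; it splits in-order into left and right subtrees.
Root A: left subtree has 9 nodes {B, N, U, R, X, G, W, V, T}, right has 0 { }.
  Root U: left subtree has 2 nodes {B, N}, right has 6 {R, X, G, W, V, T}.
    Root N: left subtree has 1 node {B}, right has 0 { }.
    Root T: left subtree has 5 nodes {R, X, G, W, V}, right has 0 { }.
      Root R: left subtree has 0 nodes { }, right has 4 {X, G, W, V}.
        Root G: left subtree has 1 node {X}, right has 2 {W, V}.
          Root V: left subtree has 1 node {W}, right has 0 { }.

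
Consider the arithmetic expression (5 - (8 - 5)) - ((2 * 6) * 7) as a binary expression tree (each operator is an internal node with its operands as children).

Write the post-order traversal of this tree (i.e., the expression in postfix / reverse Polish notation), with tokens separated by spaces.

5 8 5 - - 2 6 * 7 * -

Post-order on an expression tree gives postfix notation: for each operator, emit left operand, right operand, then the operator.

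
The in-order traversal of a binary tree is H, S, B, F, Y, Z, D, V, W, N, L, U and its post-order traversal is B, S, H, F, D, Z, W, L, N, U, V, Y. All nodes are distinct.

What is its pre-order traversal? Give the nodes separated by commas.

The last element of post-order is the root; it splits in-order into left and right subtrees.
Root Y: left subtree has 4 nodes {H, S, B, F}, right has 7 {Z, D, V, W, N, L, U}.
  Root F: left subtree has 3 nodes {H, S, B}, right has 0 { }.
    Root H: left subtree has 0 nodes { }, right has 2 {S, B}.
      Root S: left subtree has 0 nodes { }, right has 1 {B}.
  Root V: left subtree has 2 nodes {Z, D}, right has 4 {W, N, L, U}.
    Root Z: left subtree has 0 nodes { }, right has 1 {D}.
    Root U: left subtree has 3 nodes {W, N, L}, right has 0 { }.
      Root N: left subtree has 1 node {W}, right has 1 {L}.

Y, F, H, S, B, V, Z, D, U, N, W, L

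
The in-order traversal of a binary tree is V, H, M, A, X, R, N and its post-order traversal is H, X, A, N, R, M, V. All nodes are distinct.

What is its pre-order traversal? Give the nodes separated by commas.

V, M, H, R, A, X, N

The last element of post-order is the root; it splits in-order into left and right subtrees.
Root V: left subtree has 0 nodes { }, right has 6 {H, M, A, X, R, N}.
  Root M: left subtree has 1 node {H}, right has 4 {A, X, R, N}.
    Root R: left subtree has 2 nodes {A, X}, right has 1 {N}.
      Root A: left subtree has 0 nodes { }, right has 1 {X}.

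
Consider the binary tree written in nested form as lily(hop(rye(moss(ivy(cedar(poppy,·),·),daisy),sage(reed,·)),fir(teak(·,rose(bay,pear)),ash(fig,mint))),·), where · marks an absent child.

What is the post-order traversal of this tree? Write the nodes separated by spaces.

poppy cedar ivy daisy moss reed sage rye bay pear rose teak fig mint ash fir hop lily

Post-order visits the left subtree, then the right subtree, then the node.
At lily: go left to hop.
  At hop: go left to rye.
    At rye: go left to moss.
      At moss: go left to ivy.
        At ivy: go left to cedar.
          At cedar: go left to poppy.
            poppy is a leaf — visit poppy.
          At cedar: no right child.
          Visit cedar.
        At ivy: no right child.
        Visit ivy.
      At moss: go right to daisy.
        daisy is a leaf — visit daisy.
      Visit moss.
    At rye: go right to sage.
      At sage: go left to reed.
        reed is a leaf — visit reed.
      At sage: no right child.
      Visit sage.
    Visit rye.
  At hop: go right to fir.
    At fir: go left to teak.
      At teak: no left child.
      At teak: go right to rose.
        At rose: go left to bay.
          bay is a leaf — visit bay.
        At rose: go right to pear.
          pear is a leaf — visit pear.
        Visit rose.
      Visit teak.
    At fir: go right to ash.
      At ash: go left to fig.
        fig is a leaf — visit fig.
      At ash: go right to mint.
        mint is a leaf — visit mint.
      Visit ash.
    Visit fir.
  Visit hop.
At lily: no right child.
Visit lily.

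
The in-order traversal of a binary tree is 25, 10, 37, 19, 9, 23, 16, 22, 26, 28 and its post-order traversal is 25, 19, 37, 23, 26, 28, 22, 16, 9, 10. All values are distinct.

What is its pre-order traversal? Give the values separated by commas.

The last element of post-order is the root; it splits in-order into left and right subtrees.
Root 10: left subtree has 1 node {25}, right has 8 {37, 19, 9, 23, 16, 22, 26, 28}.
  Root 9: left subtree has 2 nodes {37, 19}, right has 5 {23, 16, 22, 26, 28}.
    Root 37: left subtree has 0 nodes { }, right has 1 {19}.
    Root 16: left subtree has 1 node {23}, right has 3 {22, 26, 28}.
      Root 22: left subtree has 0 nodes { }, right has 2 {26, 28}.
        Root 28: left subtree has 1 node {26}, right has 0 { }.

10, 25, 9, 37, 19, 16, 23, 22, 28, 26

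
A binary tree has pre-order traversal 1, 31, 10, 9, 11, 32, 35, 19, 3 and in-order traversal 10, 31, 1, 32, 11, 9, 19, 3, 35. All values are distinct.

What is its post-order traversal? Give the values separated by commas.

The first element of pre-order is the root; it splits in-order into left and right subtrees.
Root 1: left subtree has 2 nodes {10, 31}, right has 6 {32, 11, 9, 19, 3, 35}.
  Root 31: left subtree has 1 node {10}, right has 0 { }.
  Root 9: left subtree has 2 nodes {32, 11}, right has 3 {19, 3, 35}.
    Root 11: left subtree has 1 node {32}, right has 0 { }.
    Root 35: left subtree has 2 nodes {19, 3}, right has 0 { }.
      Root 19: left subtree has 0 nodes { }, right has 1 {3}.

10, 31, 32, 11, 3, 19, 35, 9, 1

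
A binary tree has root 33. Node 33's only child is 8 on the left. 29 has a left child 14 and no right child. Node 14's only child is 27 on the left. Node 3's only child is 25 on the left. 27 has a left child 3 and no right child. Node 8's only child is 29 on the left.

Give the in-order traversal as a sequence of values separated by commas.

In-order visits the left subtree, then the node, then the right subtree.
At 33: go left to 8.
  At 8: go left to 29.
    At 29: go left to 14.
      At 14: go left to 27.
        At 27: go left to 3.
          At 3: go left to 25.
            25 is a leaf — visit 25.
          Visit 3.
          At 3: no right child.
        Visit 27.
        At 27: no right child.
      Visit 14.
      At 14: no right child.
    Visit 29.
    At 29: no right child.
  Visit 8.
  At 8: no right child.
Visit 33.
At 33: no right child.

25, 3, 27, 14, 29, 8, 33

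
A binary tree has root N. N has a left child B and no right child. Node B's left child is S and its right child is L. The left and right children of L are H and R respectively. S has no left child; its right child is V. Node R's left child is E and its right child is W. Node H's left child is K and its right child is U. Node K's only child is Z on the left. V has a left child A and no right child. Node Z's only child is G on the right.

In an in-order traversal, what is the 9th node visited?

In-order visits the left subtree, then the node, then the right subtree.
At N: go left to B.
  At B: go left to S.
    At S: no left child.
    Visit S.
    At S: go right to V.
      At V: go left to A.
        A is a leaf — visit A.
      Visit V.
      At V: no right child.
  Visit B.
  At B: go right to L.
    At L: go left to H.
      At H: go left to K.
        At K: go left to Z.
          At Z: no left child.
          Visit Z.
          At Z: go right to G.
            G is a leaf — visit G.
        Visit K.
        At K: no right child.
      Visit H.
      At H: go right to U.
        U is a leaf — visit U.
    Visit L.
    At L: go right to R.
      At R: go left to E.
        E is a leaf — visit E.
      Visit R.
      At R: go right to W.
        W is a leaf — visit W.
Visit N.
At N: no right child.
Full in-order sequence: S, A, V, B, Z, G, K, H, U, L, E, R, W, N.

U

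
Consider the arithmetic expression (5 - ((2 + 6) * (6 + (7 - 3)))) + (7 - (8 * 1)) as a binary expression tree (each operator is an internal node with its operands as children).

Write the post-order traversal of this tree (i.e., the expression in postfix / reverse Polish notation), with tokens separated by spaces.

5 2 6 + 6 7 3 - + * - 7 8 1 * - +

Post-order on an expression tree gives postfix notation: for each operator, emit left operand, right operand, then the operator.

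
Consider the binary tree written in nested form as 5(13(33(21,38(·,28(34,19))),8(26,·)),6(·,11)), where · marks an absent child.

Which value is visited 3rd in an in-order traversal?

38

In-order visits the left subtree, then the node, then the right subtree.
At 5: go left to 13.
  At 13: go left to 33.
    At 33: go left to 21.
      21 is a leaf — visit 21.
    Visit 33.
    At 33: go right to 38.
      At 38: no left child.
      Visit 38.
      At 38: go right to 28.
        At 28: go left to 34.
          34 is a leaf — visit 34.
        Visit 28.
        At 28: go right to 19.
          19 is a leaf — visit 19.
  Visit 13.
  At 13: go right to 8.
    At 8: go left to 26.
      26 is a leaf — visit 26.
    Visit 8.
    At 8: no right child.
Visit 5.
At 5: go right to 6.
  At 6: no left child.
  Visit 6.
  At 6: go right to 11.
    11 is a leaf — visit 11.
Full in-order sequence: 21, 33, 38, 34, 28, 19, 13, 26, 8, 5, 6, 11.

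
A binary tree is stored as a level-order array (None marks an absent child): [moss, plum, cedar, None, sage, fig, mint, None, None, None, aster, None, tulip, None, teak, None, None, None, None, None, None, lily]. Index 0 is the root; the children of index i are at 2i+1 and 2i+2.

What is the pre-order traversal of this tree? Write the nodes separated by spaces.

Pre-order visits the node, then its left subtree, then its right subtree.
Visit moss.
At moss: go left to plum.
  Visit plum.
  At plum: no left child.
  At plum: go right to sage.
    Visit sage.
    At sage: no left child.
    At sage: go right to aster.
      Visit aster.
      At aster: go left to lily.
        lily is a leaf — visit lily.
      At aster: no right child.
At moss: go right to cedar.
  Visit cedar.
  At cedar: go left to fig.
    Visit fig.
    At fig: no left child.
    At fig: go right to tulip.
      tulip is a leaf — visit tulip.
  At cedar: go right to mint.
    Visit mint.
    At mint: no left child.
    At mint: go right to teak.
      teak is a leaf — visit teak.

moss plum sage aster lily cedar fig tulip mint teak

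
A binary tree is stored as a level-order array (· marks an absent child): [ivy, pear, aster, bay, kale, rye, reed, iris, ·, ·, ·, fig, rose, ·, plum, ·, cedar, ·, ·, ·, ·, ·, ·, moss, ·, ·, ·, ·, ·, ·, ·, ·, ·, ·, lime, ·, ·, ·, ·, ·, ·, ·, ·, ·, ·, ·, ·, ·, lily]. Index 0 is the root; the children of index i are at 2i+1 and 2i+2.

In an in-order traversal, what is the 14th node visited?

reed

In-order visits the left subtree, then the node, then the right subtree.
At ivy: go left to pear.
  At pear: go left to bay.
    At bay: go left to iris.
      At iris: no left child.
      Visit iris.
      At iris: go right to cedar.
        At cedar: no left child.
        Visit cedar.
        At cedar: go right to lime.
          lime is a leaf — visit lime.
    Visit bay.
    At bay: no right child.
  Visit pear.
  At pear: go right to kale.
    kale is a leaf — visit kale.
Visit ivy.
At ivy: go right to aster.
  At aster: go left to rye.
    At rye: go left to fig.
      At fig: go left to moss.
        At moss: no left child.
        Visit moss.
        At moss: go right to lily.
          lily is a leaf — visit lily.
      Visit fig.
      At fig: no right child.
    Visit rye.
    At rye: go right to rose.
      rose is a leaf — visit rose.
  Visit aster.
  At aster: go right to reed.
    At reed: no left child.
    Visit reed.
    At reed: go right to plum.
      plum is a leaf — visit plum.
Full in-order sequence: iris, cedar, lime, bay, pear, kale, ivy, moss, lily, fig, rye, rose, aster, reed, plum.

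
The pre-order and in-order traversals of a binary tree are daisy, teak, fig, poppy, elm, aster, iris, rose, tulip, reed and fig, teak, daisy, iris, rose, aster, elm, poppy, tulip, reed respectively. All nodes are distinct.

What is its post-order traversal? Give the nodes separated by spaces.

fig teak rose iris aster elm reed tulip poppy daisy

The first element of pre-order is the root; it splits in-order into left and right subtrees.
Root daisy: left subtree has 2 nodes {fig, teak}, right has 7 {iris, rose, aster, elm, poppy, tulip, reed}.
  Root teak: left subtree has 1 node {fig}, right has 0 { }.
  Root poppy: left subtree has 4 nodes {iris, rose, aster, elm}, right has 2 {tulip, reed}.
    Root elm: left subtree has 3 nodes {iris, rose, aster}, right has 0 { }.
      Root aster: left subtree has 2 nodes {iris, rose}, right has 0 { }.
        Root iris: left subtree has 0 nodes { }, right has 1 {rose}.
    Root tulip: left subtree has 0 nodes { }, right has 1 {reed}.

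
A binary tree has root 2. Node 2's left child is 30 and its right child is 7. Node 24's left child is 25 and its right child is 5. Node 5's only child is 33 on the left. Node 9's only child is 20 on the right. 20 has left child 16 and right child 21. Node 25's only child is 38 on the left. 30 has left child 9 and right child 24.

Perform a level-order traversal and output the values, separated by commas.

2, 30, 7, 9, 24, 20, 25, 5, 16, 21, 38, 33

Level-order visits nodes level by level from the root, left to right within each level.
Level 0: 2
Level 1: 30, 7
Level 2: 9, 24
Level 3: 20, 25, 5
Level 4: 16, 21, 38, 33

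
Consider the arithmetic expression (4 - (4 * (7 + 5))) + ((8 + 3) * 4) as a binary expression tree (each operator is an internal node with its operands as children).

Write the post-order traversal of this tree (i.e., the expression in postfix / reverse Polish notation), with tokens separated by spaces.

Post-order on an expression tree gives postfix notation: for each operator, emit left operand, right operand, then the operator.

4 4 7 5 + * - 8 3 + 4 * +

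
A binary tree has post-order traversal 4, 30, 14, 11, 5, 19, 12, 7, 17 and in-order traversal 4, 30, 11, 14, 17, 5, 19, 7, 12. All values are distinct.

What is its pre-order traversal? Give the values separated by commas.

17, 11, 30, 4, 14, 7, 19, 5, 12

The last element of post-order is the root; it splits in-order into left and right subtrees.
Root 17: left subtree has 4 nodes {4, 30, 11, 14}, right has 4 {5, 19, 7, 12}.
  Root 11: left subtree has 2 nodes {4, 30}, right has 1 {14}.
    Root 30: left subtree has 1 node {4}, right has 0 { }.
  Root 7: left subtree has 2 nodes {5, 19}, right has 1 {12}.
    Root 19: left subtree has 1 node {5}, right has 0 { }.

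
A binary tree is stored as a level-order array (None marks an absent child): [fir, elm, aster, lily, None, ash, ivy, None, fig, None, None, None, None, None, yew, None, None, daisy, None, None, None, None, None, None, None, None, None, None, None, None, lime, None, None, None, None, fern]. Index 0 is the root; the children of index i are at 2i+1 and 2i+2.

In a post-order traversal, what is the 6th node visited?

ash

Post-order visits the left subtree, then the right subtree, then the node.
At fir: go left to elm.
  At elm: go left to lily.
    At lily: no left child.
    At lily: go right to fig.
      At fig: go left to daisy.
        At daisy: go left to fern.
          fern is a leaf — visit fern.
        At daisy: no right child.
        Visit daisy.
      At fig: no right child.
      Visit fig.
    Visit lily.
  At elm: no right child.
  Visit elm.
At fir: go right to aster.
  At aster: go left to ash.
    ash is a leaf — visit ash.
  At aster: go right to ivy.
    At ivy: no left child.
    At ivy: go right to yew.
      At yew: no left child.
      At yew: go right to lime.
        lime is a leaf — visit lime.
      Visit yew.
    Visit ivy.
  Visit aster.
Visit fir.
Full post-order sequence: fern, daisy, fig, lily, elm, ash, lime, yew, ivy, aster, fir.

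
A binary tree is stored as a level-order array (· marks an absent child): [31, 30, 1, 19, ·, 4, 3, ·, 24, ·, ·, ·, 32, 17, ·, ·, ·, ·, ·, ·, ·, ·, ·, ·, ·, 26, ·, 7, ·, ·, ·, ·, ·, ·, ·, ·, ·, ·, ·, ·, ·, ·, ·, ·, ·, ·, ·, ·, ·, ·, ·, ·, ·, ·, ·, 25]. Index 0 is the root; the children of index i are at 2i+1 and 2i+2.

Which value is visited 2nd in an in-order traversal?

In-order visits the left subtree, then the node, then the right subtree.
At 31: go left to 30.
  At 30: go left to 19.
    At 19: no left child.
    Visit 19.
    At 19: go right to 24.
      24 is a leaf — visit 24.
  Visit 30.
  At 30: no right child.
Visit 31.
At 31: go right to 1.
  At 1: go left to 4.
    At 4: no left child.
    Visit 4.
    At 4: go right to 32.
      At 32: go left to 26.
        26 is a leaf — visit 26.
      Visit 32.
      At 32: no right child.
  Visit 1.
  At 1: go right to 3.
    At 3: go left to 17.
      At 17: go left to 7.
        At 7: go left to 25.
          25 is a leaf — visit 25.
        Visit 7.
        At 7: no right child.
      Visit 17.
      At 17: no right child.
    Visit 3.
    At 3: no right child.
Full in-order sequence: 19, 24, 30, 31, 4, 26, 32, 1, 25, 7, 17, 3.

24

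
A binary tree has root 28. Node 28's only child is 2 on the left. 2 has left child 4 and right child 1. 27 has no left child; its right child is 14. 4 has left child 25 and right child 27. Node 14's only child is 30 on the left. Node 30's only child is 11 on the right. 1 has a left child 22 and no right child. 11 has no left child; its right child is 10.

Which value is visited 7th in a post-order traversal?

4

Post-order visits the left subtree, then the right subtree, then the node.
At 28: go left to 2.
  At 2: go left to 4.
    At 4: go left to 25.
      25 is a leaf — visit 25.
    At 4: go right to 27.
      At 27: no left child.
      At 27: go right to 14.
        At 14: go left to 30.
          At 30: no left child.
          At 30: go right to 11.
            At 11: no left child.
            At 11: go right to 10.
              10 is a leaf — visit 10.
            Visit 11.
          Visit 30.
        At 14: no right child.
        Visit 14.
      Visit 27.
    Visit 4.
  At 2: go right to 1.
    At 1: go left to 22.
      22 is a leaf — visit 22.
    At 1: no right child.
    Visit 1.
  Visit 2.
At 28: no right child.
Visit 28.
Full post-order sequence: 25, 10, 11, 30, 14, 27, 4, 22, 1, 2, 28.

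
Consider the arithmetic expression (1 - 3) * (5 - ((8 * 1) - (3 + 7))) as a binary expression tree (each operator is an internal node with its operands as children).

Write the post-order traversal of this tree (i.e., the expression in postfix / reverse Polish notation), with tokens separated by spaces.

1 3 - 5 8 1 * 3 7 + - - *

Post-order on an expression tree gives postfix notation: for each operator, emit left operand, right operand, then the operator.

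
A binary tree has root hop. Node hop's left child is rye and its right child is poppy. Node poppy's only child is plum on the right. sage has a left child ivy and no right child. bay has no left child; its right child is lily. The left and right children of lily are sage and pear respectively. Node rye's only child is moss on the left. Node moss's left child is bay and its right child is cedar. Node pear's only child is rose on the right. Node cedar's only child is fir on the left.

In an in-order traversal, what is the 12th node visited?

poppy

In-order visits the left subtree, then the node, then the right subtree.
At hop: go left to rye.
  At rye: go left to moss.
    At moss: go left to bay.
      At bay: no left child.
      Visit bay.
      At bay: go right to lily.
        At lily: go left to sage.
          At sage: go left to ivy.
            ivy is a leaf — visit ivy.
          Visit sage.
          At sage: no right child.
        Visit lily.
        At lily: go right to pear.
          At pear: no left child.
          Visit pear.
          At pear: go right to rose.
            rose is a leaf — visit rose.
    Visit moss.
    At moss: go right to cedar.
      At cedar: go left to fir.
        fir is a leaf — visit fir.
      Visit cedar.
      At cedar: no right child.
  Visit rye.
  At rye: no right child.
Visit hop.
At hop: go right to poppy.
  At poppy: no left child.
  Visit poppy.
  At poppy: go right to plum.
    plum is a leaf — visit plum.
Full in-order sequence: bay, ivy, sage, lily, pear, rose, moss, fir, cedar, rye, hop, poppy, plum.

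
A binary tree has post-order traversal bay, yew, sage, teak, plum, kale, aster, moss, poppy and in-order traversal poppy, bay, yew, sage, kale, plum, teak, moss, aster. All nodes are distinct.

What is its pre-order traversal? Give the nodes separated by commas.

poppy, moss, kale, sage, yew, bay, plum, teak, aster

The last element of post-order is the root; it splits in-order into left and right subtrees.
Root poppy: left subtree has 0 nodes { }, right has 8 {bay, yew, sage, kale, plum, teak, moss, aster}.
  Root moss: left subtree has 6 nodes {bay, yew, sage, kale, plum, teak}, right has 1 {aster}.
    Root kale: left subtree has 3 nodes {bay, yew, sage}, right has 2 {plum, teak}.
      Root sage: left subtree has 2 nodes {bay, yew}, right has 0 { }.
        Root yew: left subtree has 1 node {bay}, right has 0 { }.
      Root plum: left subtree has 0 nodes { }, right has 1 {teak}.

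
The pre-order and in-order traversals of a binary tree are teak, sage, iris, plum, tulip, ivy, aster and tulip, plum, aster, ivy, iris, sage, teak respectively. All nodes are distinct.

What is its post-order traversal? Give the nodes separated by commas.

The first element of pre-order is the root; it splits in-order into left and right subtrees.
Root teak: left subtree has 6 nodes {tulip, plum, aster, ivy, iris, sage}, right has 0 { }.
  Root sage: left subtree has 5 nodes {tulip, plum, aster, ivy, iris}, right has 0 { }.
    Root iris: left subtree has 4 nodes {tulip, plum, aster, ivy}, right has 0 { }.
      Root plum: left subtree has 1 node {tulip}, right has 2 {aster, ivy}.
        Root ivy: left subtree has 1 node {aster}, right has 0 { }.

tulip, aster, ivy, plum, iris, sage, teak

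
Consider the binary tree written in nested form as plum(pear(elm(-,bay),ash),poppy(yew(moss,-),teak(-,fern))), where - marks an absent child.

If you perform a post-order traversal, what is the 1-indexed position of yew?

Post-order visits the left subtree, then the right subtree, then the node.
At plum: go left to pear.
  At pear: go left to elm.
    At elm: no left child.
    At elm: go right to bay.
      bay is a leaf — visit bay.
    Visit elm.
  At pear: go right to ash.
    ash is a leaf — visit ash.
  Visit pear.
At plum: go right to poppy.
  At poppy: go left to yew.
    At yew: go left to moss.
      moss is a leaf — visit moss.
    At yew: no right child.
    Visit yew.
  At poppy: go right to teak.
    At teak: no left child.
    At teak: go right to fern.
      fern is a leaf — visit fern.
    Visit teak.
  Visit poppy.
Visit plum.
Full post-order sequence: bay, elm, ash, pear, moss, yew, fern, teak, poppy, plum.

6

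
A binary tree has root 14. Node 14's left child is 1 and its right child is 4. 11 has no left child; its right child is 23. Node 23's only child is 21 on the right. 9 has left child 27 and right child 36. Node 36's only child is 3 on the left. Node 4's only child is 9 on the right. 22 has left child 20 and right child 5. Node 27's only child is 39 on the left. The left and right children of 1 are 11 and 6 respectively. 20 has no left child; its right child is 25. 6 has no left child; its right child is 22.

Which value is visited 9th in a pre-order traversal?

25

Pre-order visits the node, then its left subtree, then its right subtree.
Visit 14.
At 14: go left to 1.
  Visit 1.
  At 1: go left to 11.
    Visit 11.
    At 11: no left child.
    At 11: go right to 23.
      Visit 23.
      At 23: no left child.
      At 23: go right to 21.
        21 is a leaf — visit 21.
  At 1: go right to 6.
    Visit 6.
    At 6: no left child.
    At 6: go right to 22.
      Visit 22.
      At 22: go left to 20.
        Visit 20.
        At 20: no left child.
        At 20: go right to 25.
          25 is a leaf — visit 25.
      At 22: go right to 5.
        5 is a leaf — visit 5.
At 14: go right to 4.
  Visit 4.
  At 4: no left child.
  At 4: go right to 9.
    Visit 9.
    At 9: go left to 27.
      Visit 27.
      At 27: go left to 39.
        39 is a leaf — visit 39.
      At 27: no right child.
    At 9: go right to 36.
      Visit 36.
      At 36: go left to 3.
        3 is a leaf — visit 3.
      At 36: no right child.
Full pre-order sequence: 14, 1, 11, 23, 21, 6, 22, 20, 25, 5, 4, 9, 27, 39, 36, 3.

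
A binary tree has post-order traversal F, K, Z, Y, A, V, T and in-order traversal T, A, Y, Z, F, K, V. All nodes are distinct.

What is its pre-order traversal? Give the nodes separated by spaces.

T V A Y Z K F

The last element of post-order is the root; it splits in-order into left and right subtrees.
Root T: left subtree has 0 nodes { }, right has 6 {A, Y, Z, F, K, V}.
  Root V: left subtree has 5 nodes {A, Y, Z, F, K}, right has 0 { }.
    Root A: left subtree has 0 nodes { }, right has 4 {Y, Z, F, K}.
      Root Y: left subtree has 0 nodes { }, right has 3 {Z, F, K}.
        Root Z: left subtree has 0 nodes { }, right has 2 {F, K}.
          Root K: left subtree has 1 node {F}, right has 0 { }.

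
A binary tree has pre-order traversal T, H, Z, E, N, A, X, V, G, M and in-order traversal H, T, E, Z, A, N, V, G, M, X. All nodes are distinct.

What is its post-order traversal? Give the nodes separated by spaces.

The first element of pre-order is the root; it splits in-order into left and right subtrees.
Root T: left subtree has 1 node {H}, right has 8 {E, Z, A, N, V, G, M, X}.
  Root Z: left subtree has 1 node {E}, right has 6 {A, N, V, G, M, X}.
    Root N: left subtree has 1 node {A}, right has 4 {V, G, M, X}.
      Root X: left subtree has 3 nodes {V, G, M}, right has 0 { }.
        Root V: left subtree has 0 nodes { }, right has 2 {G, M}.
          Root G: left subtree has 0 nodes { }, right has 1 {M}.

H E A M G V X N Z T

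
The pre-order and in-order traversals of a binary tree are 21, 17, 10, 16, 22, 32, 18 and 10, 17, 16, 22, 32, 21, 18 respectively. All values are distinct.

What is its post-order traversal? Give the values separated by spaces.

10 32 22 16 17 18 21

The first element of pre-order is the root; it splits in-order into left and right subtrees.
Root 21: left subtree has 5 nodes {10, 17, 16, 22, 32}, right has 1 {18}.
  Root 17: left subtree has 1 node {10}, right has 3 {16, 22, 32}.
    Root 16: left subtree has 0 nodes { }, right has 2 {22, 32}.
      Root 22: left subtree has 0 nodes { }, right has 1 {32}.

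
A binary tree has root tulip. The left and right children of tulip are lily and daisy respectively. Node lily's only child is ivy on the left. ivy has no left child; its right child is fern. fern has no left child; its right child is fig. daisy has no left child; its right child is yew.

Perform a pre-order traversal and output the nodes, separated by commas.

tulip, lily, ivy, fern, fig, daisy, yew

Pre-order visits the node, then its left subtree, then its right subtree.
Visit tulip.
At tulip: go left to lily.
  Visit lily.
  At lily: go left to ivy.
    Visit ivy.
    At ivy: no left child.
    At ivy: go right to fern.
      Visit fern.
      At fern: no left child.
      At fern: go right to fig.
        fig is a leaf — visit fig.
  At lily: no right child.
At tulip: go right to daisy.
  Visit daisy.
  At daisy: no left child.
  At daisy: go right to yew.
    yew is a leaf — visit yew.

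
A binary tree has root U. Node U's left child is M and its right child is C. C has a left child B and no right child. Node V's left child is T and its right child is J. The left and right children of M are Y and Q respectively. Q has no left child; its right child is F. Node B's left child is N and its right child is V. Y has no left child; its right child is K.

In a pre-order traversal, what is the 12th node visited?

Pre-order visits the node, then its left subtree, then its right subtree.
Visit U.
At U: go left to M.
  Visit M.
  At M: go left to Y.
    Visit Y.
    At Y: no left child.
    At Y: go right to K.
      K is a leaf — visit K.
  At M: go right to Q.
    Visit Q.
    At Q: no left child.
    At Q: go right to F.
      F is a leaf — visit F.
At U: go right to C.
  Visit C.
  At C: go left to B.
    Visit B.
    At B: go left to N.
      N is a leaf — visit N.
    At B: go right to V.
      Visit V.
      At V: go left to T.
        T is a leaf — visit T.
      At V: go right to J.
        J is a leaf — visit J.
  At C: no right child.
Full pre-order sequence: U, M, Y, K, Q, F, C, B, N, V, T, J.

J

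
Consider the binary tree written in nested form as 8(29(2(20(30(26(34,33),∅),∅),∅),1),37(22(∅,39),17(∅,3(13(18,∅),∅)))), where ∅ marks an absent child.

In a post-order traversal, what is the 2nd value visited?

Post-order visits the left subtree, then the right subtree, then the node.
At 8: go left to 29.
  At 29: go left to 2.
    At 2: go left to 20.
      At 20: go left to 30.
        At 30: go left to 26.
          At 26: go left to 34.
            34 is a leaf — visit 34.
          At 26: go right to 33.
            33 is a leaf — visit 33.
          Visit 26.
        At 30: no right child.
        Visit 30.
      At 20: no right child.
      Visit 20.
    At 2: no right child.
    Visit 2.
  At 29: go right to 1.
    1 is a leaf — visit 1.
  Visit 29.
At 8: go right to 37.
  At 37: go left to 22.
    At 22: no left child.
    At 22: go right to 39.
      39 is a leaf — visit 39.
    Visit 22.
  At 37: go right to 17.
    At 17: no left child.
    At 17: go right to 3.
      At 3: go left to 13.
        At 13: go left to 18.
          18 is a leaf — visit 18.
        At 13: no right child.
        Visit 13.
      At 3: no right child.
      Visit 3.
    Visit 17.
  Visit 37.
Visit 8.
Full post-order sequence: 34, 33, 26, 30, 20, 2, 1, 29, 39, 22, 18, 13, 3, 17, 37, 8.

33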